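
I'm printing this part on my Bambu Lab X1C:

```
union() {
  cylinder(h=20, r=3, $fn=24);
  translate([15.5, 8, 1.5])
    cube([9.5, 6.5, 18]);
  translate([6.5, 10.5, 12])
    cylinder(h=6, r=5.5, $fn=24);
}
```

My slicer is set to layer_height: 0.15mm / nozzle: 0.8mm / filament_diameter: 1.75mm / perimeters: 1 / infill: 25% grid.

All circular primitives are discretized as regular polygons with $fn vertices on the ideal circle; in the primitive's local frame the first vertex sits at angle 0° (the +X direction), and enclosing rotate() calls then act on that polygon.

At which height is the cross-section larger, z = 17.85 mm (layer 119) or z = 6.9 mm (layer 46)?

layer 119 (z = 17.85 mm)

Layer 119 (z = 17.85): the r=3 cylinder gives a regular 24-gon of circumradius 3 (constant along its height) (area = (24/2)·3.000²·sin(360°/24) = 27.95 mm²); the cube at (15.5, 8) (footprint 9.5×6.5) is included at this height (area 61.75 mm²); the cylinder at (6.5, 10.5): section is a regular 24-gon, circumradius r=5.5 (area = (24/2)·5.500²·sin(360°/24) = 93.95 mm²); Combining (union): the 3 present regions are separate (no shared area or edge), so areas and boundary lengths simply add and each stays a separate island — area = 183.65 mm². So its area = 183.65 mm². Layer 46 (z = 6.9): the cylinder: section is a regular 24-gon, circumradius r=3 (area = (24/2)·3.000²·sin(360°/24) = 27.95 mm²); the 9.5×6.5 cube at (15.5, 8) contributes its full rectangle (area 61.75 mm²); the cylinder at (6.5, 10.5) is not intersected at this z (z outside [12, 18]); Merging all regions: the 2 present regions are separate (no shared area or edge), so areas and boundary lengths simply add and each stays a separate island — area = 89.70 mm². So its area = 89.70 mm². Layer 119 is larger (183.65 vs 89.70 mm²).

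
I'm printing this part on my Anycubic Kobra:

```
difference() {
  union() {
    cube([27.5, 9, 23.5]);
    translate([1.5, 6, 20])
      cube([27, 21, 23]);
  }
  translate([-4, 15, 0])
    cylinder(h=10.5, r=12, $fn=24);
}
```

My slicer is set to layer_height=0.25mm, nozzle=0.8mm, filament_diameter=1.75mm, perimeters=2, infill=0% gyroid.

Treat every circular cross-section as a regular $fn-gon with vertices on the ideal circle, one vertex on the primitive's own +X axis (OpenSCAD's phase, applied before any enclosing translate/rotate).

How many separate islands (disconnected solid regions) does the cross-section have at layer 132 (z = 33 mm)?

At z = 33 mm: the cube does not reach this height (z outside [0, 23.5]); the 27×21 cube at (1.5, 6) contributes its full rectangle; Taking the union: only the 27×21 cube at (1.5, 6) is present, so the union is just that shape — 1 connected region; the cylinder at (-4, 15) is absent (z outside [0, 10.5]); Taking the first minus the rest: none of the subtracted shapes is present at this height, so the result so far is unchanged — 1 connected region. Overall, the cross-section is a single solid region. Island count = 1.

1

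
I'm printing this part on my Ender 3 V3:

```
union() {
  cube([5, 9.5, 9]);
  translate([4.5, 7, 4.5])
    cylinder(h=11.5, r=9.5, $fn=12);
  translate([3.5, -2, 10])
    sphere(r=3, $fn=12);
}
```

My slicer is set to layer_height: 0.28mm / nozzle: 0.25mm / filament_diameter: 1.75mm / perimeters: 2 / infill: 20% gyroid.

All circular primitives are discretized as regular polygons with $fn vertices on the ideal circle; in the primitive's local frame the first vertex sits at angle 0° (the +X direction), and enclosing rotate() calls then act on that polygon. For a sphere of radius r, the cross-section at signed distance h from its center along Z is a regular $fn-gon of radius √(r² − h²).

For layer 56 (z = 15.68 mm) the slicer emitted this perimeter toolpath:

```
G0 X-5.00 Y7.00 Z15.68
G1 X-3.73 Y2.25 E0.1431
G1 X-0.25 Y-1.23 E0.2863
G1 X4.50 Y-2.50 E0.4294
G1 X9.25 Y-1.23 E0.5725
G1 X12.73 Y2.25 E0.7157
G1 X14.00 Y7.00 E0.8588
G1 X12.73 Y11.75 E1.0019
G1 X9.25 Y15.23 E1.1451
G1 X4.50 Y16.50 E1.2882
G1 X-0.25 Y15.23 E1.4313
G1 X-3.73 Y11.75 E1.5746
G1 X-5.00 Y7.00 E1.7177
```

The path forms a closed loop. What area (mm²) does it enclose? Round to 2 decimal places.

270.84 mm²

Apply the shoelace formula to the sequence of (X, Y) vertices; enclosed area = 270.84 mm².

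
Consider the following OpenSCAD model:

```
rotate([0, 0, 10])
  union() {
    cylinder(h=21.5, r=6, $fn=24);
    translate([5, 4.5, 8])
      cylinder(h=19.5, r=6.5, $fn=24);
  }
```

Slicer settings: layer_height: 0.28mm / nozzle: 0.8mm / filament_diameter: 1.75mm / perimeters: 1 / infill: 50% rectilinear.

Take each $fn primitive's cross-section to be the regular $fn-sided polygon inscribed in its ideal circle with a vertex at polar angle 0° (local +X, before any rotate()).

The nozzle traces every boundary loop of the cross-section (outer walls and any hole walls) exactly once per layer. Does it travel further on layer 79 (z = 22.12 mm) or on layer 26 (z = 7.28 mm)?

layer 79 (z = 22.12 mm)

Layer 79 (z = 22.12): the cylinder does not reach this height (z outside [0, 21.5]); the r=6.5 cylinder at (5, 4.5) gives a regular 24-gon of circumradius 6.5 (constant along its height) (perimeter = 2·24·6.500·sin(180°/24) = 40.72 mm); Combining (union): only the r=6.5 cylinder at (5, 4.5) is present, so the union is just that shape — boundary = 40.72 mm; (rotated 10° about Z; rotation is an isometry so areas/perimeters/island counts are preserved). So its perimeter = 40.72 mm. Layer 26 (z = 7.28): the r=6 cylinder contributes a regular 24-gon of circumradius 6 (perimeter = 2·24·6.000·sin(180°/24) = 37.59 mm); the cylinder at (5, 4.5) is not intersected at this z (z outside [8, 27.5]); Merging all regions: only the r=6 cylinder is present, so the union is just that shape — boundary = 37.59 mm; (whole slice rotated 10° about Z — lengths, areas and connectivity unchanged). So its perimeter = 37.59 mm. Layer 79 is larger (40.72 vs 37.59 mm).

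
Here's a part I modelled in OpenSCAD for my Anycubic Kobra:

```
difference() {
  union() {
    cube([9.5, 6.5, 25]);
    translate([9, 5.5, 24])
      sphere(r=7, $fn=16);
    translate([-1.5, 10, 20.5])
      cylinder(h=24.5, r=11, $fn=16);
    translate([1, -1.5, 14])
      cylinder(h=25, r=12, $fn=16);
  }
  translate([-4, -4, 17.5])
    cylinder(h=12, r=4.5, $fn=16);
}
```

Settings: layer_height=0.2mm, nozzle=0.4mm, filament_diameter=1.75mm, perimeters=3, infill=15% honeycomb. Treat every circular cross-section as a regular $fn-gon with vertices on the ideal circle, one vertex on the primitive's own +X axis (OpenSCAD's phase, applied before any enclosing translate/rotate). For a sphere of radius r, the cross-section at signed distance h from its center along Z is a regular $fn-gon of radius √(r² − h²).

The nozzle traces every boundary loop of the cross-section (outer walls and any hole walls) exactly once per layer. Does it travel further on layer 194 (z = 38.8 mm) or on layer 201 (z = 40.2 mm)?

Layer 194 (z = 38.8): the cube does not reach this height (z outside [0, 25]); the sphere at (9, 5.5) does not reach this height (|z−center|=14.800 > r=7); the r=11 cylinder at (-1.5, 10) gives a regular 16-gon of circumradius 11 (constant along its height) (perimeter = 2·16·11.000·sin(180°/16) = 68.67 mm); the cylinder at (1, -1.5): section is a regular 16-gon, circumradius r=12 (perimeter = 2·16·12.000·sin(180°/16) = 74.91 mm); Taking the union: the regions partially overlap (shared area 149.89 mm²), so the edge portions inside another operand are dropped and the merged outline is re-measured after clipping — boundary = 96.72 mm; the cylinder at (-4, -4) does not reach this height (z outside [17.5, 29.5]); Taking the first minus the rest: none of the subtracted shapes is present at this height, so that combined region is unchanged — boundary = 96.72 mm. So its perimeter = 96.72 mm. Layer 201 (z = 40.2): the cube is absent (z outside [0, 25]); the sphere at (9, 5.5) is absent (|z−center|=16.200 > r=7); the cylinder at (-1.5, 10): section is a regular 16-gon, circumradius r=11 (perimeter = 2·16·11.000·sin(180°/16) = 68.67 mm); the cylinder at (1, -1.5) is absent (z outside [14, 39]); Taking the union: only the r=11 cylinder at (-1.5, 10) is present, so the union is just that shape — boundary = 68.67 mm; the cylinder at (-4, -4) is not intersected at this z (z outside [17.5, 29.5]); Taking the first minus the rest: none of the subtracted shapes is present at this height, so the result so far is unchanged — boundary = 68.67 mm. So its perimeter = 68.67 mm. Layer 194 is larger (96.72 vs 68.67 mm).

layer 194 (z = 38.8 mm)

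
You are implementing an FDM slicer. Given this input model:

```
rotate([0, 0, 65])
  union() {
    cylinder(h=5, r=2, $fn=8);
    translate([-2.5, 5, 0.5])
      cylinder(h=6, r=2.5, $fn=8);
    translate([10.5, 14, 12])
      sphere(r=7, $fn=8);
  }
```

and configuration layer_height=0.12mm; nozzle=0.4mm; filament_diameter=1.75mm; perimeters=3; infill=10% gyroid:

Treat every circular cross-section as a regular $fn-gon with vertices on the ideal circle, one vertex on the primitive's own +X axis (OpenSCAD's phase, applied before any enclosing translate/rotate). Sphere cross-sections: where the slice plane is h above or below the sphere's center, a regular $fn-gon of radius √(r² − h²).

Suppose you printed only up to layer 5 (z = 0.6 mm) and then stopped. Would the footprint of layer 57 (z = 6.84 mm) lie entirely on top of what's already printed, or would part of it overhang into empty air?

Compare the two slices. At z = 0.6: the r=2 cylinder contributes a regular 8-gon of circumradius 2 (area = (8/2)·2.000²·sin(360°/8) = 11.31 mm²); the r=2.5 cylinder at (-2.5, 5) contributes a regular 8-gon of circumradius 2.5 (area = (8/2)·2.500²·sin(360°/8) = 17.68 mm²); the sphere at (10.5, 14) does not reach this height (|z−center|=11.400 > r=7); Taking the union: the 2 present regions are separate (no shared area or edge), so areas and boundary lengths simply add and each stays a separate island — area = 28.99 mm²; (whole slice rotated 65° about Z — lengths, areas and connectivity unchanged). At z = 6.84: the cylinder does not reach this height (z outside [0, 5]); the cylinder at (-2.5, 5) is absent (z outside [0.5, 6.5]); the r=7 sphere at (10.5, 14) contributes a regular 8-gon of circumradius √(7²−5.16²) = 4.730 (area = (8/2)·4.730²·sin(360°/8) = 63.28 mm²); Taking the union: only the r=7 sphere at (10.5, 14) is present, so the union is just that shape — area = 63.28 mm²; (whole slice rotated 65° about Z — lengths, areas and connectivity unchanged). Checking containment: at z = 6.84 the cross-section extends beyond the z = 0.6 cross-section by about 63.28 mm².

part overhangs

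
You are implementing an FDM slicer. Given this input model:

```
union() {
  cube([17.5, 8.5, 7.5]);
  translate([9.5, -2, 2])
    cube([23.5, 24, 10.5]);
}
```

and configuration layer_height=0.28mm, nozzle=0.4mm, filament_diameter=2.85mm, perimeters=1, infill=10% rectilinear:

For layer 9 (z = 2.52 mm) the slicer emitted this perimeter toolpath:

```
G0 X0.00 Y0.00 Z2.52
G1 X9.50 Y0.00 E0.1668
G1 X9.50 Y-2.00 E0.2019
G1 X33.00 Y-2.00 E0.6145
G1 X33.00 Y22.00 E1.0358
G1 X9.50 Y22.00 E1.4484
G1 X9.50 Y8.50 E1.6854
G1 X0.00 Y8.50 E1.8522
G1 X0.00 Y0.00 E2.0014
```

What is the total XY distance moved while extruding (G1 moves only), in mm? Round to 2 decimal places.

114.00 mm

Sum the Euclidean lengths of each G1 segment: total = 114.00 mm.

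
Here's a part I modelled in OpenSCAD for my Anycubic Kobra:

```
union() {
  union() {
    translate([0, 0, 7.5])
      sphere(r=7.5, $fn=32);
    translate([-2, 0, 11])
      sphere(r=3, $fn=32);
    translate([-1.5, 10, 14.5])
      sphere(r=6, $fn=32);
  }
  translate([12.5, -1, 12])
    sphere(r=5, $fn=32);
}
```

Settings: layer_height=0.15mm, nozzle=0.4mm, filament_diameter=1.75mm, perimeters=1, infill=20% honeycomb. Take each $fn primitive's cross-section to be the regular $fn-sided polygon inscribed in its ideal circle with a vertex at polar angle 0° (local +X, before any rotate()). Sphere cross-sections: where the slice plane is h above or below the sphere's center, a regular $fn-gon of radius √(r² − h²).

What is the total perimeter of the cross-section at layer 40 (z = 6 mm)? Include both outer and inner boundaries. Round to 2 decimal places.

At z = 6 mm: the sphere: section is a regular 32-gon, circumradius = √(r²−h²) = √(7.5²−1.5²) = 7.348 (perimeter = 2·32·7.348·sin(180°/32) = 46.10 mm); the sphere at (-2, 0) is absent (|z−center|=5.000 > r=3); the sphere at (-1.5, 10) is not intersected at this z (|z−center|=8.500 > r=6); Taking the union: only the r=7.5 sphere is present, so the union is just that shape — boundary = 46.10 mm; the sphere at (12.5, -1) is not intersected at this z (|z−center|=6.000 > r=5); Taking the union: only that combined region is present, so the union is just that shape — boundary = 46.10 mm. Overall, the cross-section is a single solid region. Total boundary length (outer) = 46.10 mm.

46.10 mm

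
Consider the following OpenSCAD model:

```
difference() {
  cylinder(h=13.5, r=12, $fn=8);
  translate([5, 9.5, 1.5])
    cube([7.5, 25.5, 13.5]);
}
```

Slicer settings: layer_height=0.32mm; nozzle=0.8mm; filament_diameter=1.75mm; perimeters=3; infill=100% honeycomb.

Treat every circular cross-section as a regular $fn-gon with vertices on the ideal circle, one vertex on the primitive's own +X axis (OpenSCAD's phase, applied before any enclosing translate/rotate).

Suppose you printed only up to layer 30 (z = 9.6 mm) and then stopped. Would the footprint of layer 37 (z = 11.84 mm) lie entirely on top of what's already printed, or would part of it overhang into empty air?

Compare the two slices. At z = 9.6: the r=12 cylinder contributes a regular 8-gon of circumradius 12 (area = (8/2)·12.000²·sin(360°/8) = 407.29 mm²); the 7.5×25.5 cube at (5, 9.5) contributes its full rectangle (area 191.25 mm²); After the difference (first − rest): starting from the r=12 cylinder (407.29 mm²), the 7.5×25.5 cube at (5, 9.5) partially overlaps it — only the 0.22 mm² overlap (of its 191.25 mm²) is removed, clipping the outline — area = 407.07 mm². At z = 11.84: the cylinder: section is a regular 8-gon, circumradius r=12 (area = (8/2)·12.000²·sin(360°/8) = 407.29 mm²); the cube at (5, 9.5) (footprint 7.5×25.5) is included at this height (area 191.25 mm²); Taking the first minus the rest: starting from the r=12 cylinder (407.29 mm²), the 7.5×25.5 cube at (5, 9.5) partially overlaps it — only the 0.22 mm² overlap (of its 191.25 mm²) is removed, clipping the outline — area = 407.07 mm². Checking containment: the cross-section at z = 11.84 is a subset of the cross-section at z = 9.6.

entirely on top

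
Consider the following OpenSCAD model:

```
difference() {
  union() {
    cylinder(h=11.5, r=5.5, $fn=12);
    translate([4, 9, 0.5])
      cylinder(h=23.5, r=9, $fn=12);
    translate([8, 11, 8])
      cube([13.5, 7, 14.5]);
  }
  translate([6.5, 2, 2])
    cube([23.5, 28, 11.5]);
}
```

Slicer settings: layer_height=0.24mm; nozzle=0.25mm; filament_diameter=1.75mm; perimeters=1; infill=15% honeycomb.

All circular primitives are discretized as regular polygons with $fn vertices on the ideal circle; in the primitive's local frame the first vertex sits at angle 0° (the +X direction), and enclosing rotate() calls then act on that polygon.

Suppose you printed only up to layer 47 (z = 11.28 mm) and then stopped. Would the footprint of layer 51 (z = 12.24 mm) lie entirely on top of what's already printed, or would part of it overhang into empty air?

Compare the two slices. At z = 11.28: the cylinder: section is a regular 12-gon, circumradius r=5.5 (area = (12/2)·5.500²·sin(360°/12) = 90.75 mm²); the r=9 cylinder at (4, 9) contributes a regular 12-gon of circumradius 9 (area = (12/2)·9.000²·sin(360°/12) = 243.00 mm²); the cube at (8, 11) (footprint 13.5×7) is included at this height (area 94.50 mm²); Merging all regions: the regions partially overlap — summed areas 428.25 mm² minus the doubly-counted overlap 46.42 mm² gives 381.83 mm² — area = 381.83 mm²; the 23.5×28 cube at (6.5, 2) contributes its full rectangle (area 658.00 mm²); Taking the first minus the rest: starting from the result so far (381.83 mm²), the 23.5×28 cube at (6.5, 2) partially overlaps it — only the 152.81 mm² overlap (of its 658.00 mm²) is removed, clipping the outline — area = 229.03 mm². At z = 12.24: the cylinder is absent (z outside [0, 11.5]); the r=9 cylinder at (4, 9) contributes a regular 12-gon of circumradius 9 (area = (12/2)·9.000²·sin(360°/12) = 243.00 mm²); the cube at (8, 11) is present — its section is the full 13.5×7 rectangle (area 94.50 mm²); Combining (union): the regions partially overlap — summed areas 337.50 mm² minus the doubly-counted overlap 17.43 mm² gives 320.07 mm² — area = 320.07 mm²; the cube at (6.5, 2) (footprint 23.5×28) is included at this height (area 658.00 mm²); After the difference (first − rest): starting from that combined region (320.07 mm²), the 23.5×28 cube at (6.5, 2) partially overlaps it — only the 152.81 mm² overlap (of its 658.00 mm²) is removed, clipping the outline — area = 167.27 mm². Checking containment: the cross-section at z = 12.24 is a subset of the cross-section at z = 11.28.

entirely on top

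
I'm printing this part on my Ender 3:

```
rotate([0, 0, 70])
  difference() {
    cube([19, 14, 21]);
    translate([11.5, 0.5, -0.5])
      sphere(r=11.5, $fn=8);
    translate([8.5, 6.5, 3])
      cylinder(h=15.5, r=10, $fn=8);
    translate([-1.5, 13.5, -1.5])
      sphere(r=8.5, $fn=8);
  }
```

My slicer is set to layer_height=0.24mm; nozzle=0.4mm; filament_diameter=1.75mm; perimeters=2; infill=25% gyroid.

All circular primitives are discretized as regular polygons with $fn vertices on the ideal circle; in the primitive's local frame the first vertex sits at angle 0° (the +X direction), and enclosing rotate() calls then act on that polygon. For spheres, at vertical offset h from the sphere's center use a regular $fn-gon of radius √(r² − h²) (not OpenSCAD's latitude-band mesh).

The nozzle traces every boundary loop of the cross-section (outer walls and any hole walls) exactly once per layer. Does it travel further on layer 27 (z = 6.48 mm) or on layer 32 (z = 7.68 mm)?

layer 32 (z = 7.68 mm)

Layer 27 (z = 6.48): the 19×14 cube contributes its full rectangle (perimeter 66.00 mm); the r=11.5 sphere at (11.5, 0.5) slices to a regular 8-gon of circumradius 9.139 (√(r²−h²) with h=6.98 from center) (perimeter = 2·8·9.139·sin(180°/8) = 55.96 mm); the r=10 cylinder at (8.5, 6.5) contributes a regular 8-gon of circumradius 10 (perimeter = 2·8·10.000·sin(180°/8) = 61.23 mm); the r=8.5 sphere at (-1.5, 13.5) contributes a regular 8-gon of circumradius √(8.5²−7.98²) = 2.927 (perimeter = 2·8·2.927·sin(180°/8) = 17.92 mm); Taking the first minus the rest: starting from the 19×14 cube, the r=11.5 sphere at (11.5, 0.5) partially overlaps it — only the 123.15 mm² overlap (of its 236.26 mm²) is removed, clipping the outline; the r=10 cylinder at (8.5, 6.5) partially overlaps it — only the 121.46 mm² overlap (of its 282.84 mm²) is removed, clipping the outline; the r=8.5 sphere at (-1.5, 13.5) partially overlaps it — only the 2.74 mm² overlap (of its 24.24 mm²) is removed, clipping the outline — boundary = 38.14 mm; (whole slice rotated 70° about Z — lengths, areas and connectivity unchanged). So its perimeter = 38.14 mm. Layer 32 (z = 7.68): the cube is present — its section is the full 19×14 rectangle (perimeter 66.00 mm); the r=11.5 sphere at (11.5, 0.5) slices to a regular 8-gon of circumradius 8.083 (√(r²−h²) with h=8.18 from center) (perimeter = 2·8·8.083·sin(180°/8) = 49.49 mm); the cylinder at (8.5, 6.5): section is a regular 8-gon, circumradius r=10 (perimeter = 2·8·10.000·sin(180°/8) = 61.23 mm); the sphere at (-1.5, 13.5) is not intersected at this z (|z−center|=9.180 > r=8.5); After the difference (first − rest): starting from the 19×14 cube, the r=11.5 sphere at (11.5, 0.5) partially overlaps it — only the 99.73 mm² overlap (of its 184.80 mm²) is removed, clipping the outline; the r=10 cylinder at (8.5, 6.5) partially overlaps it — only the 142.49 mm² overlap (of its 282.84 mm²) is removed, clipping the outline — boundary = 48.69 mm; (whole slice rotated 70° about Z — lengths, areas and connectivity unchanged). So its perimeter = 48.69 mm. Layer 32 is larger (48.69 vs 38.14 mm).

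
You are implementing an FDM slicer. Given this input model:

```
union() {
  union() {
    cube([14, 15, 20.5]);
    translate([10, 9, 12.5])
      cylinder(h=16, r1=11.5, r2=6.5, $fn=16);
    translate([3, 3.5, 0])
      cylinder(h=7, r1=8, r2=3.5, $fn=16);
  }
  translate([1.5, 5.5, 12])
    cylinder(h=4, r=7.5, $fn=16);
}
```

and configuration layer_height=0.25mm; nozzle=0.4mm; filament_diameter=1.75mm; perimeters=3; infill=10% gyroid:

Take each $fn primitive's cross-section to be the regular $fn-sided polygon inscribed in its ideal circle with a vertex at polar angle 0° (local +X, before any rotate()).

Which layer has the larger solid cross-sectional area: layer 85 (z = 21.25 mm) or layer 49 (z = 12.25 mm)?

Layer 85 (z = 21.25): the cube is absent (z outside [0, 20.5]); the cone at (10, 9): at t=0.547 of its height the radius interpolates to r₁+(r₂−r₁)t = 8.766, giving a regular 16-gon of that circumradius (area = (16/2)·8.766²·sin(360°/16) = 235.23 mm²); the cone at (3, 3.5) does not reach this height (z outside [0, 7]); Combining (union): only the cone at (10, 9) is present, so the union is just that shape — area = 235.23 mm²; the cylinder at (1.5, 5.5) does not reach this height (z outside [12, 16]); Combining (union): only that combined region is present, so the union is just that shape — area = 235.23 mm². So its area = 235.23 mm². Layer 49 (z = 12.25): the cube is present — its section is the full 14×15 rectangle (area 210.00 mm²); the cone at (10, 9) is not intersected at this z (z outside [12.5, 28.5]); the cone at (3, 3.5) does not reach this height (z outside [0, 7]); Taking the union: only the 14×15 cube is present, so the union is just that shape — area = 210.00 mm²; the r=7.5 cylinder at (1.5, 5.5) gives a regular 16-gon of circumradius 7.5 (constant along its height) (area = (16/2)·7.500²·sin(360°/16) = 172.21 mm²); Taking the union: the regions partially overlap — summed areas 382.21 mm² minus the doubly-counted overlap 98.93 mm² gives 283.28 mm² — area = 283.28 mm². So its area = 283.28 mm². Layer 49 is larger (283.28 vs 235.23 mm²).

layer 49 (z = 12.25 mm)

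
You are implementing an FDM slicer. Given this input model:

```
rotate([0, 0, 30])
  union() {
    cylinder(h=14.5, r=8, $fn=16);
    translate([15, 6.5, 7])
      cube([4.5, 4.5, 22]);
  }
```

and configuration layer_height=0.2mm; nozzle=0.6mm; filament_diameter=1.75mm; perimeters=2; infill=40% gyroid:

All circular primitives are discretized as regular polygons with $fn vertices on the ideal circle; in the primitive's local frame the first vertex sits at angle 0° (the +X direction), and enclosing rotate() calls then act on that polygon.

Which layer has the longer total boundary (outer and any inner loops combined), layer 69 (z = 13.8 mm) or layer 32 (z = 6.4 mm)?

layer 69 (z = 13.8 mm)

Layer 69 (z = 13.8): the cylinder: section is a regular 16-gon, circumradius r=8 (perimeter = 2·16·8.000·sin(180°/16) = 49.94 mm); the 4.5×4.5 cube at (15, 6.5) contributes its full rectangle (perimeter 18.00 mm); Taking the union: the 2 present regions are separate (no shared area or edge), so areas and boundary lengths simply add and each stays a separate island — boundary = 67.94 mm; (whole slice rotated 30° about Z — lengths, areas and connectivity unchanged). So its perimeter = 67.94 mm. Layer 32 (z = 6.4): the cylinder: section is a regular 16-gon, circumradius r=8 (perimeter = 2·16·8.000·sin(180°/16) = 49.94 mm); the cube at (15, 6.5) is not intersected at this z (z outside [7, 29]); Taking the union: only the r=8 cylinder is present, so the union is just that shape — boundary = 49.94 mm; (rotated 30° about Z; rotation is an isometry so areas/perimeters/island counts are preserved). So its perimeter = 49.94 mm. Layer 69 is larger (67.94 vs 49.94 mm).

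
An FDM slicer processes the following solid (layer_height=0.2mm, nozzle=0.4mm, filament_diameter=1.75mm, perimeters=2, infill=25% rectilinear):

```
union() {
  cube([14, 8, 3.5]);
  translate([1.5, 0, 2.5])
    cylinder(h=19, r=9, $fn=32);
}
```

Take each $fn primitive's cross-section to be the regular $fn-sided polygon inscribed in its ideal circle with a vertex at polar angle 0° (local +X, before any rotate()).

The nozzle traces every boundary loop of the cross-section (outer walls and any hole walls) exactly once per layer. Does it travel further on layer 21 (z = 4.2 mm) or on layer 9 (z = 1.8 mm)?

Layer 21 (z = 4.2): the cube is absent (z outside [0, 3.5]); the r=9 cylinder at (1.5, 0) gives a regular 32-gon of circumradius 9 (constant along its height) (perimeter = 2·32·9.000·sin(180°/32) = 56.46 mm); Combining (union): only the r=9 cylinder at (1.5, 0) is present, so the union is just that shape — boundary = 56.46 mm. So its perimeter = 56.46 mm. Layer 9 (z = 1.8): the cube (footprint 14×8) is included at this height (perimeter 44.00 mm); the cylinder at (1.5, 0) is not intersected at this z (z outside [2.5, 21.5]); Taking the union: only the 14×8 cube is present, so the union is just that shape — boundary = 44.00 mm. So its perimeter = 44.00 mm. Layer 21 is larger (56.46 vs 44.00 mm).

layer 21 (z = 4.2 mm)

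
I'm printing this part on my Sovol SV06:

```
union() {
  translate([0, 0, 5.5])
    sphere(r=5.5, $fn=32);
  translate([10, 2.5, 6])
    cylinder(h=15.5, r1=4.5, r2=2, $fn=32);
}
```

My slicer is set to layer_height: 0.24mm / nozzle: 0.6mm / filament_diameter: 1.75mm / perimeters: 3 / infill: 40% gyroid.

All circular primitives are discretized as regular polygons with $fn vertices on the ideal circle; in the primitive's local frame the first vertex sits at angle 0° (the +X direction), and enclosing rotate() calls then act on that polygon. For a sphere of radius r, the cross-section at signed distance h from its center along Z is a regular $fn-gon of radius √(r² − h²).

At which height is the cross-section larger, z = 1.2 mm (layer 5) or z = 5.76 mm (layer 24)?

Layer 5 (z = 1.2): the r=5.5 sphere slices to a regular 32-gon of circumradius 3.429 (√(r²−h²) with h=4.3 from center) (area = (32/2)·3.429²·sin(360°/32) = 36.71 mm²); the cone at (10, 2.5) is absent (z outside [6, 21.5]); Combining (union): only the r=5.5 sphere is present, so the union is just that shape — area = 36.71 mm². So its area = 36.71 mm². Layer 24 (z = 5.76): the r=5.5 sphere slices to a regular 32-gon of circumradius 5.494 (√(r²−h²) with h=0.26 from center) (area = (32/2)·5.494²·sin(360°/32) = 94.21 mm²); the cone at (10, 2.5) does not reach this height (z outside [6, 21.5]); Combining (union): only the r=5.5 sphere is present, so the union is just that shape — area = 94.21 mm². So its area = 94.21 mm². Layer 24 is larger (94.21 vs 36.71 mm²).

layer 24 (z = 5.76 mm)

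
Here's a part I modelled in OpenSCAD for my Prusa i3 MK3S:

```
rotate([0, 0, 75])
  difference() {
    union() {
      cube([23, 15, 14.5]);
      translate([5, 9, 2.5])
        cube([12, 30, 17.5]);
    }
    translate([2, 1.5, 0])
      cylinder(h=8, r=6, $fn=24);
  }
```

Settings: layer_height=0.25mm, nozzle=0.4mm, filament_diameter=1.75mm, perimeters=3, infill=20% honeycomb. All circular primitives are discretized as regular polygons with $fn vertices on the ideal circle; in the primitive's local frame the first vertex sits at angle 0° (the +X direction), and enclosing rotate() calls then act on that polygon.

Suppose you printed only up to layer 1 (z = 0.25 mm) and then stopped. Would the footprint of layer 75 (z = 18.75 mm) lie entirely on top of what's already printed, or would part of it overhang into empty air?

part overhangs

Compare the two slices. At z = 0.25: the cube (footprint 23×15) is included at this height (area 345.00 mm²); the cube at (5, 9) is absent (z outside [2.5, 20]); Combining (union): only the 23×15 cube is present, so the union is just that shape — area = 345.00 mm²; the r=6 cylinder at (2, 1.5) gives a regular 24-gon of circumradius 6 (constant along its height) (area = (24/2)·6.000²·sin(360°/24) = 111.81 mm²); Subtracting the remaining from the first: starting from that combined region (345.00 mm²), the r=6 cylinder at (2, 1.5) partially overlaps it — only the 51.51 mm² overlap (of its 111.81 mm²) is removed, clipping the outline — area = 293.49 mm²; (whole slice rotated 75° about Z — lengths, areas and connectivity unchanged). At z = 18.75: the cube is not intersected at this z (z outside [0, 14.5]); the cube at (5, 9) is present — its section is the full 12×30 rectangle (area 360.00 mm²); Merging all regions: only the 12×30 cube at (5, 9) is present, so the union is just that shape — area = 360.00 mm²; the cylinder at (2, 1.5) is absent (z outside [0, 8]); Subtracting the remaining from the first: none of the subtracted shapes is present at this height, so that combined region is unchanged — area = 360.00 mm²; (rotated 75° about Z; rotation is an isometry so areas/perimeters/island counts are preserved). Checking containment: at z = 18.75 the cross-section extends beyond the z = 0.25 cross-section by about 288.00 mm².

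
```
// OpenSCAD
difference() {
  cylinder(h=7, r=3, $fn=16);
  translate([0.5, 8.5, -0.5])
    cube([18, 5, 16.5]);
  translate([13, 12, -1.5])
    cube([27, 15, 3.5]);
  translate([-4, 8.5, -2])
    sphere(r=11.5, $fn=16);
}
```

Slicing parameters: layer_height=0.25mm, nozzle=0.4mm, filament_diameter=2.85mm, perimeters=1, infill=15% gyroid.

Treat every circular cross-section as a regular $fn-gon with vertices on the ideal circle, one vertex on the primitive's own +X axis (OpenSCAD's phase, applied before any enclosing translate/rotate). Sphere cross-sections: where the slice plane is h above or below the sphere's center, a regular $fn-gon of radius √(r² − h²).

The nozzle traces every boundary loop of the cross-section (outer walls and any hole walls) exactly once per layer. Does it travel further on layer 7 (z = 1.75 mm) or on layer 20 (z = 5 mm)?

layer 20 (z = 5 mm)

Layer 7 (z = 1.75): the cylinder: section is a regular 16-gon, circumradius r=3 (perimeter = 2·16·3.000·sin(180°/16) = 18.73 mm); the cube at (0.5, 8.5) (footprint 18×5) is included at this height (perimeter 46.00 mm); the cube at (13, 12) is present — its section is the full 27×15 rectangle (perimeter 84.00 mm); the r=11.5 sphere at (-4, 8.5) contributes a regular 16-gon of circumradius √(11.5²−3.75²) = 10.871 (perimeter = 2·16·10.871·sin(180°/16) = 67.87 mm); Taking the first minus the rest: starting from the r=3 cylinder, the 18×5 cube at (0.5, 8.5) misses the remaining region (no effect); the 27×15 cube at (13, 12) misses the remaining region (no effect); the r=11.5 sphere at (-4, 8.5) partially overlaps it — only the 20.71 mm² overlap (of its 361.83 mm²) is removed, clipping the outline — boundary = 13.21 mm. So its perimeter = 13.21 mm. Layer 20 (z = 5): the r=3 cylinder contributes a regular 16-gon of circumradius 3 (perimeter = 2·16·3.000·sin(180°/16) = 18.73 mm); the cube at (0.5, 8.5) is present — its section is the full 18×5 rectangle (perimeter 46.00 mm); the cube at (13, 12) is absent (z outside [-1.5, 2]); the r=11.5 sphere at (-4, 8.5) contributes a regular 16-gon of circumradius √(11.5²−7²) = 9.124 (perimeter = 2·16·9.124·sin(180°/16) = 56.96 mm); Subtracting the remaining from the first: starting from the r=3 cylinder, the 18×5 cube at (0.5, 8.5) misses the remaining region (no effect); the r=11.5 sphere at (-4, 8.5) partially overlaps it — only the 10.53 mm² overlap (of its 254.87 mm²) is removed, clipping the outline — boundary = 16.83 mm. So its perimeter = 16.83 mm. Layer 20 is larger (16.83 vs 13.21 mm).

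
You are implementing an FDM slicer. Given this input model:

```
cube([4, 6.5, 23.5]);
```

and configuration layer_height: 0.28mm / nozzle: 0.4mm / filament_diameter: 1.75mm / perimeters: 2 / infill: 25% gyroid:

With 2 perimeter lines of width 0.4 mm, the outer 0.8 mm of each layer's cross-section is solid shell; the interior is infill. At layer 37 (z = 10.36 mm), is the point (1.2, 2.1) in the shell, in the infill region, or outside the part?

At z = 10.36 mm: the cube is present — its section is the full 4×6.5 rectangle. Overall, the cross-section is a single solid region. The nearest boundary edge runs (0.00, 6.50)→(0.00, 0.00); distance from the point to it = 1.20 mm. The point is inside the cross-section and 1.20 mm from the nearest boundary — more than the 0.8 mm shell width (2 × 0.4), so it's in the infill interior.

infill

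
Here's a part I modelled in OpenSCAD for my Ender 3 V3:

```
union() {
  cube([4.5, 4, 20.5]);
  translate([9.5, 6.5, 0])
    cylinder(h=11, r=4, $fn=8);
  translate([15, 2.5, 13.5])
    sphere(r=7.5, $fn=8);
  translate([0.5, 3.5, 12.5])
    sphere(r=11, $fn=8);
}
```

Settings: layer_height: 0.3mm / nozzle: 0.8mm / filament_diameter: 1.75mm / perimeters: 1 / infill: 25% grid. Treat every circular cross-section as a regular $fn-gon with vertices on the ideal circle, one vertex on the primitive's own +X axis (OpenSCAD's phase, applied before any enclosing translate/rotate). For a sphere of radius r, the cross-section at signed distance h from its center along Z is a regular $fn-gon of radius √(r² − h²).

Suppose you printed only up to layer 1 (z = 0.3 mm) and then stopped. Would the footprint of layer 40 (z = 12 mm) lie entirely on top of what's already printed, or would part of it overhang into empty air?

part overhangs

Compare the two slices. At z = 0.3: the cube (footprint 4.5×4) is included at this height (area 18.00 mm²); the r=4 cylinder at (9.5, 6.5) gives a regular 8-gon of circumradius 4 (constant along its height) (area = (8/2)·4.000²·sin(360°/8) = 45.25 mm²); the sphere at (15, 2.5) is absent (|z−center|=13.200 > r=7.5); the sphere at (0.5, 3.5) is not intersected at this z (|z−center|=12.200 > r=11); Combining (union): the 2 present regions are separate (no shared area or edge), so areas and boundary lengths simply add and each stays a separate island — area = 63.25 mm². At z = 12: the 4.5×4 cube contributes its full rectangle (area 18.00 mm²); the cylinder at (9.5, 6.5) does not reach this height (z outside [0, 11]); the sphere at (15, 2.5): section is a regular 8-gon, circumradius = √(r²−h²) = √(7.5²−1.5²) = 7.348 (area = (8/2)·7.348²·sin(360°/8) = 152.74 mm²); the r=11 sphere at (0.5, 3.5) contributes a regular 8-gon of circumradius √(11²−0.5²) = 10.989 (area = (8/2)·10.989²·sin(360°/8) = 341.53 mm²); Combining (union): the regions partially overlap — summed areas 512.27 mm² minus the doubly-counted overlap 35.57 mm² gives 476.70 mm² — area = 476.70 mm². Checking containment: at z = 12 the cross-section extends beyond the z = 0.3 cross-section by about 419.24 mm².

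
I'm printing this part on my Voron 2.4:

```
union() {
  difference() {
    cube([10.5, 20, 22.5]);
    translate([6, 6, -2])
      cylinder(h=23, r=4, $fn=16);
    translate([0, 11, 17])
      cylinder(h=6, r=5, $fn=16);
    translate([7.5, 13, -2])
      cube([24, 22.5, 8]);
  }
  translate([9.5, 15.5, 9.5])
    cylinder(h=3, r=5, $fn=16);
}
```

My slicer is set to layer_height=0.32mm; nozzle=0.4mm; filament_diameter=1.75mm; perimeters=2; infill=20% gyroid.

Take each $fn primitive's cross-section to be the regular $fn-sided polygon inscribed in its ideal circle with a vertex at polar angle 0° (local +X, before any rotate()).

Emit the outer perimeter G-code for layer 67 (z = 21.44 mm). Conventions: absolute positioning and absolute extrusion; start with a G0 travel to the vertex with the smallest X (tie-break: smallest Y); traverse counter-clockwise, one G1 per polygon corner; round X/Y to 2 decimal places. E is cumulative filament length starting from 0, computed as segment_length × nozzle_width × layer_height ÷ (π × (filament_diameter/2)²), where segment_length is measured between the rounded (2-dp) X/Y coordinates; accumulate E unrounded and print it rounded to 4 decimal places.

G0 X0.00 Y0.00 Z21.44
G1 X10.50 Y0.00 E0.5588
G1 X10.50 Y20.00 E1.6231
G1 X0.00 Y20.00 E2.1819
G1 X0.00 Y16.00 E2.3947
G1 X1.91 Y15.62 E2.4984
G1 X3.54 Y14.54 E2.6024
G1 X4.62 Y12.91 E2.7065
G1 X5.00 Y11.00 E2.8101
G1 X4.62 Y9.09 E2.9137
G1 X3.54 Y7.46 E3.0178
G1 X1.91 Y6.38 E3.1219
G1 X0.00 Y6.00 E3.2255
G1 X0.00 Y0.00 E3.5448

At z = 21.44 mm: the cube is present — its section is the full 10.5×20 rectangle; the cylinder at (6, 6) does not reach this height (z outside [-2, 21]); the r=5 cylinder at (0, 11) gives a regular 16-gon of circumradius 5 (constant along its height); the cube at (7.5, 13) does not reach this height (z outside [-2, 6]); After the difference (first − rest): starting from the 10.5×20 cube, the r=5 cylinder at (0, 11) partially overlaps it — only the 38.27 mm² overlap (of its 76.54 mm²) is removed, clipping the outline — 1 connected region; the cylinder at (9.5, 15.5) is absent (z outside [9.5, 12.5]); Merging all regions: only the result so far is present, so the union is just that shape — 1 connected region. The outline is a single polygon with 13 vertices. Extrusion per mm of travel: 0.4 × 0.32 / (π × 0.875²) = 0.053216. Accumulating E over each segment gives final E = 3.5448.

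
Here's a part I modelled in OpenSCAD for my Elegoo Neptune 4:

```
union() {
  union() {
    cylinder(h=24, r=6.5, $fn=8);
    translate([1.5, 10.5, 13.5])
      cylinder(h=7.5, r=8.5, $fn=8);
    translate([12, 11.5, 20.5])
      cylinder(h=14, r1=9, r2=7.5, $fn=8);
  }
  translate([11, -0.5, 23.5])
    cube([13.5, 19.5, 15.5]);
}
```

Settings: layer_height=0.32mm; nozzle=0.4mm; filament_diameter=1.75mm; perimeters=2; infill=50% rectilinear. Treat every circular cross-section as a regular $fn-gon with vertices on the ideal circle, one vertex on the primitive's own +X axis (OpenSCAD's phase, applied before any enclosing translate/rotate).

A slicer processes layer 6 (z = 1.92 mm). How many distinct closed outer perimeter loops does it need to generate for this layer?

At z = 1.92 mm: the r=6.5 cylinder gives a regular 8-gon of circumradius 6.5 (constant along its height); the cylinder at (1.5, 10.5) is absent (z outside [13.5, 21]); the cone at (12, 11.5) is not intersected at this z (z outside [20.5, 34.5]); Combining (union): only the r=6.5 cylinder is present, so the union is just that shape — 1 connected region; the cube at (11, -0.5) does not reach this height (z outside [23.5, 39]); Merging all regions: only that combined region is present, so the union is just that shape — 1 connected region. The result has 1 disconnected region.

1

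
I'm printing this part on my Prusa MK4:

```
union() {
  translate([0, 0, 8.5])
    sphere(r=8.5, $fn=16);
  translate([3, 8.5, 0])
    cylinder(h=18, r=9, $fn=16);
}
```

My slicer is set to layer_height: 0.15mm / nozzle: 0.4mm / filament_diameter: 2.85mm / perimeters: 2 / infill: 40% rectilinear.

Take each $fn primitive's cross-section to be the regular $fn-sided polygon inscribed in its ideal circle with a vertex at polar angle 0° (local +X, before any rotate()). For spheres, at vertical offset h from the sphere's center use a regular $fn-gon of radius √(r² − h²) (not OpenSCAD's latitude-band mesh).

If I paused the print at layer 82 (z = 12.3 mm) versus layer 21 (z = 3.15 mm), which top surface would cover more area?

Layer 82 (z = 12.3): the r=8.5 sphere slices to a regular 16-gon of circumradius 7.603 (√(r²−h²) with h=3.8 from center) (area = (16/2)·7.603²·sin(360°/16) = 176.98 mm²); the cylinder at (3, 8.5): section is a regular 16-gon, circumradius r=9 (area = (16/2)·9.000²·sin(360°/16) = 247.98 mm²); Combining (union): the regions partially overlap — summed areas 424.96 mm² minus the doubly-counted overlap 70.60 mm² gives 354.36 mm² — area = 354.36 mm². So its area = 354.36 mm². Layer 21 (z = 3.15): the r=8.5 sphere contributes a regular 16-gon of circumradius √(8.5²−5.35²) = 6.605 (area = (16/2)·6.605²·sin(360°/16) = 133.56 mm²); the r=9 cylinder at (3, 8.5) contributes a regular 16-gon of circumradius 9 (area = (16/2)·9.000²·sin(360°/16) = 247.98 mm²); Combining (union): the regions partially overlap — summed areas 381.54 mm² minus the doubly-counted overlap 54.65 mm² gives 326.90 mm² — area = 326.90 mm². So its area = 326.90 mm². Layer 82 is larger (354.36 vs 326.90 mm²).

layer 82 (z = 12.3 mm)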